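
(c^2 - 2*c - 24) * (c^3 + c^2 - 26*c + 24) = c^5 - c^4 - 52*c^3 + 52*c^2 + 576*c - 576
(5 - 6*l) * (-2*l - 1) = 12*l^2 - 4*l - 5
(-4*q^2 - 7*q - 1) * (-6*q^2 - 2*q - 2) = 24*q^4 + 50*q^3 + 28*q^2 + 16*q + 2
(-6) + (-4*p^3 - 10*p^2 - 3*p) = -4*p^3 - 10*p^2 - 3*p - 6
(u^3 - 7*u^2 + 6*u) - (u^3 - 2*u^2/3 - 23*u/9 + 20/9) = -19*u^2/3 + 77*u/9 - 20/9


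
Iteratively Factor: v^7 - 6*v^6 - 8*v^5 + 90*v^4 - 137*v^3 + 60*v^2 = (v)*(v^6 - 6*v^5 - 8*v^4 + 90*v^3 - 137*v^2 + 60*v) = v*(v - 1)*(v^5 - 5*v^4 - 13*v^3 + 77*v^2 - 60*v) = v*(v - 1)*(v + 4)*(v^4 - 9*v^3 + 23*v^2 - 15*v) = v*(v - 3)*(v - 1)*(v + 4)*(v^3 - 6*v^2 + 5*v) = v*(v - 5)*(v - 3)*(v - 1)*(v + 4)*(v^2 - v) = v^2*(v - 5)*(v - 3)*(v - 1)*(v + 4)*(v - 1)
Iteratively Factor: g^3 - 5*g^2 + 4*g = (g)*(g^2 - 5*g + 4) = g*(g - 4)*(g - 1)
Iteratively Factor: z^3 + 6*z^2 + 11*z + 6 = (z + 2)*(z^2 + 4*z + 3) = (z + 1)*(z + 2)*(z + 3)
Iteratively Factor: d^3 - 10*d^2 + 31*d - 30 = (d - 2)*(d^2 - 8*d + 15) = (d - 5)*(d - 2)*(d - 3)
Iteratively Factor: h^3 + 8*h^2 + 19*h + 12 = (h + 4)*(h^2 + 4*h + 3) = (h + 3)*(h + 4)*(h + 1)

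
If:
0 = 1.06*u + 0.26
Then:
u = -0.25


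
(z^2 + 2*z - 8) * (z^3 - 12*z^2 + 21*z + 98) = z^5 - 10*z^4 - 11*z^3 + 236*z^2 + 28*z - 784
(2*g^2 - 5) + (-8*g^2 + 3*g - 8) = -6*g^2 + 3*g - 13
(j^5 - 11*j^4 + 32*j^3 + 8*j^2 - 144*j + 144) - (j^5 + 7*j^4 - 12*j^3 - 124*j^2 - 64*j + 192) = -18*j^4 + 44*j^3 + 132*j^2 - 80*j - 48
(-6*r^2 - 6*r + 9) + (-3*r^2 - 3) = -9*r^2 - 6*r + 6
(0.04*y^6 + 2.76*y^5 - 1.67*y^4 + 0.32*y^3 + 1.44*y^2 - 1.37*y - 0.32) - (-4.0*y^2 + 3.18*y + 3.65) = 0.04*y^6 + 2.76*y^5 - 1.67*y^4 + 0.32*y^3 + 5.44*y^2 - 4.55*y - 3.97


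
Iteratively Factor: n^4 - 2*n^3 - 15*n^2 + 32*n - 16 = (n - 4)*(n^3 + 2*n^2 - 7*n + 4) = (n - 4)*(n - 1)*(n^2 + 3*n - 4) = (n - 4)*(n - 1)^2*(n + 4)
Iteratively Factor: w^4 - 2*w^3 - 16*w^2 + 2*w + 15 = (w + 3)*(w^3 - 5*w^2 - w + 5) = (w - 5)*(w + 3)*(w^2 - 1) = (w - 5)*(w + 1)*(w + 3)*(w - 1)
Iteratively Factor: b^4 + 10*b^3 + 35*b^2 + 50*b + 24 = (b + 2)*(b^3 + 8*b^2 + 19*b + 12) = (b + 2)*(b + 4)*(b^2 + 4*b + 3) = (b + 1)*(b + 2)*(b + 4)*(b + 3)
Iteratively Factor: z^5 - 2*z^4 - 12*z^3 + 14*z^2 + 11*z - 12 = (z - 1)*(z^4 - z^3 - 13*z^2 + z + 12) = (z - 1)*(z + 1)*(z^3 - 2*z^2 - 11*z + 12) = (z - 1)*(z + 1)*(z + 3)*(z^2 - 5*z + 4) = (z - 1)^2*(z + 1)*(z + 3)*(z - 4)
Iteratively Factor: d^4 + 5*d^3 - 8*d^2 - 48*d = (d - 3)*(d^3 + 8*d^2 + 16*d) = (d - 3)*(d + 4)*(d^2 + 4*d) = d*(d - 3)*(d + 4)*(d + 4)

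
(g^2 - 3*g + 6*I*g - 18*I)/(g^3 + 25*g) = (g^2 + g*(-3 + 6*I) - 18*I)/(g^3 + 25*g)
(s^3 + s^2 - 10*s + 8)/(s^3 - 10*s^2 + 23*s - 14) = (s + 4)/(s - 7)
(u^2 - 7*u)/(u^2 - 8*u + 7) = u/(u - 1)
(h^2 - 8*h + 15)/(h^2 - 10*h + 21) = (h - 5)/(h - 7)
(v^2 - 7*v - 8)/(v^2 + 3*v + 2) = (v - 8)/(v + 2)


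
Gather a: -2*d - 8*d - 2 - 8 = -10*d - 10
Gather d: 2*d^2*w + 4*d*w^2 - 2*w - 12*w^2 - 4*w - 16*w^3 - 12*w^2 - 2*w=2*d^2*w + 4*d*w^2 - 16*w^3 - 24*w^2 - 8*w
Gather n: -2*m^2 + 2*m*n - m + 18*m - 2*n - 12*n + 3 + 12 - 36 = -2*m^2 + 17*m + n*(2*m - 14) - 21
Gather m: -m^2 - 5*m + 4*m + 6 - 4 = -m^2 - m + 2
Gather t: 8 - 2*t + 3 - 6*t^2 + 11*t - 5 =-6*t^2 + 9*t + 6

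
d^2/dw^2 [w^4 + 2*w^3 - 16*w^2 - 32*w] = 12*w^2 + 12*w - 32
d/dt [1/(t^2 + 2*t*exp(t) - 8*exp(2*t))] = 2*(-t*exp(t) - t + 8*exp(2*t) - exp(t))/(t^2 + 2*t*exp(t) - 8*exp(2*t))^2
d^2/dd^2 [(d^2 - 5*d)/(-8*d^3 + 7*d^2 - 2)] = 2*(-64*d^6 + 960*d^5 - 840*d^4 + 357*d^3 - 522*d^2 + 210*d - 4)/(512*d^9 - 1344*d^8 + 1176*d^7 + 41*d^6 - 672*d^5 + 294*d^4 + 96*d^3 - 84*d^2 + 8)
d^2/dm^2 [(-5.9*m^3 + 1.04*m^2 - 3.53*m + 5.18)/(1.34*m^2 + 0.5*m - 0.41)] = (1.4210854715202e-14*m^5 - 3.5527136788005e-15*m^4 - 23.503456*m^3 + 66.492504*m^2 + 3.236568*m + 7.184132)/(2.406104*m^6 + 2.6934*m^5 - 1.203588*m^4 - 1.5232*m^3 + 0.368262*m^2 + 0.25215*m - 0.068921)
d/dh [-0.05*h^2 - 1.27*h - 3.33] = -0.1*h - 1.27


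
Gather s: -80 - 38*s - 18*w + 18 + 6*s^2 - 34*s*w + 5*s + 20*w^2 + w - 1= 6*s^2 + s*(-34*w - 33) + 20*w^2 - 17*w - 63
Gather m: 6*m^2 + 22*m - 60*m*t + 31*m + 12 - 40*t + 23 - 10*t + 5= 6*m^2 + m*(53 - 60*t) - 50*t + 40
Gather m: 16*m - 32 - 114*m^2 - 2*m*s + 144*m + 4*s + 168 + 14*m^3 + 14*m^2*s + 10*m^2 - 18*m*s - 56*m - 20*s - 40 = 14*m^3 + m^2*(14*s - 104) + m*(104 - 20*s) - 16*s + 96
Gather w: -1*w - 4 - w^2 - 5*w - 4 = -w^2 - 6*w - 8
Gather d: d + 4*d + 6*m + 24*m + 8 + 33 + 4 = 5*d + 30*m + 45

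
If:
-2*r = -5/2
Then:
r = 5/4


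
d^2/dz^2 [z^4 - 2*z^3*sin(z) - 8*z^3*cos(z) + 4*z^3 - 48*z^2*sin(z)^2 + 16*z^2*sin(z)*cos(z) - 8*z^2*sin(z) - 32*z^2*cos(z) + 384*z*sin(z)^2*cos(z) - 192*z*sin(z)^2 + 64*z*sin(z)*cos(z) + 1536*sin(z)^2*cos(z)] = 2*z^3*sin(z) + 8*z^3*cos(z) + 56*z^2*sin(z) - 32*z^2*sin(2*z) + 20*z^2*cos(z) - 96*z^2*cos(2*z) + 12*z^2 + 116*z*sin(z) - 320*sqrt(2)*z*sin(2*z + pi/4) - 176*z*cos(z) + 864*z*cos(3*z) + 24*z - 208*sin(z) - 368*sin(2*z) + 576*sin(3*z) - 448*cos(z) + 176*cos(2*z) + 3456*cos(3*z) - 48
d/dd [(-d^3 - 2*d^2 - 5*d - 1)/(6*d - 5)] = (-12*d^3 + 3*d^2 + 20*d + 31)/(36*d^2 - 60*d + 25)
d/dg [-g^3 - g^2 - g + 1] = -3*g^2 - 2*g - 1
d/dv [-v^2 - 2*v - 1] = -2*v - 2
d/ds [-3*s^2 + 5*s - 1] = 5 - 6*s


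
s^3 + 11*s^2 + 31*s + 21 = (s + 1)*(s + 3)*(s + 7)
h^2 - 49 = (h - 7)*(h + 7)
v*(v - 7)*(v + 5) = v^3 - 2*v^2 - 35*v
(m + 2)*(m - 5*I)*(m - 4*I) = m^3 + 2*m^2 - 9*I*m^2 - 20*m - 18*I*m - 40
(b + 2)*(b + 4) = b^2 + 6*b + 8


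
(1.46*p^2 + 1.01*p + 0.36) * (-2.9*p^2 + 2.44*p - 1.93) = -4.234*p^4 + 0.6334*p^3 - 1.3974*p^2 - 1.0709*p - 0.6948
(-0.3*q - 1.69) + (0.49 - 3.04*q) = -3.34*q - 1.2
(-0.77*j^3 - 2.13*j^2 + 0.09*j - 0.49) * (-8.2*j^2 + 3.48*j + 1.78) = 6.314*j^5 + 14.7864*j^4 - 9.521*j^3 + 0.5398*j^2 - 1.545*j - 0.8722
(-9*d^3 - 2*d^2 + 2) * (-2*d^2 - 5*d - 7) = 18*d^5 + 49*d^4 + 73*d^3 + 10*d^2 - 10*d - 14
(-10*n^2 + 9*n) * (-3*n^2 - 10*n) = 30*n^4 + 73*n^3 - 90*n^2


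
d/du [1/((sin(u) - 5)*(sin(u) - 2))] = (7 - 2*sin(u))*cos(u)/((sin(u) - 5)^2*(sin(u) - 2)^2)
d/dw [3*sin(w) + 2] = 3*cos(w)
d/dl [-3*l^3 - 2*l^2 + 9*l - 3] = -9*l^2 - 4*l + 9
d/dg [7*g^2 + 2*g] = 14*g + 2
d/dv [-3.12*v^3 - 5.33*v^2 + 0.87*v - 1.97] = -9.36*v^2 - 10.66*v + 0.87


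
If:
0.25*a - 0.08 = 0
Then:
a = 0.32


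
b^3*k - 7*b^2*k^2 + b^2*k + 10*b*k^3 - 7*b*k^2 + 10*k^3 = (b - 5*k)*(b - 2*k)*(b*k + k)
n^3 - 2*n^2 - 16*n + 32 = (n - 4)*(n - 2)*(n + 4)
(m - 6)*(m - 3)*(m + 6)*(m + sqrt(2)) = m^4 - 3*m^3 + sqrt(2)*m^3 - 36*m^2 - 3*sqrt(2)*m^2 - 36*sqrt(2)*m + 108*m + 108*sqrt(2)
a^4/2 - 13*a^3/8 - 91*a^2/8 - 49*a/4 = a*(a/2 + 1)*(a - 7)*(a + 7/4)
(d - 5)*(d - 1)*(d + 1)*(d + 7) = d^4 + 2*d^3 - 36*d^2 - 2*d + 35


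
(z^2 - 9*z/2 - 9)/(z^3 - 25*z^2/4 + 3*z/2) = 2*(2*z + 3)/(z*(4*z - 1))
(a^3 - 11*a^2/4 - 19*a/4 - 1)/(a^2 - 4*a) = a + 5/4 + 1/(4*a)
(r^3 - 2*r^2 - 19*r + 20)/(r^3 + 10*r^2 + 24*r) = (r^2 - 6*r + 5)/(r*(r + 6))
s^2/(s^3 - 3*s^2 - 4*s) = s/(s^2 - 3*s - 4)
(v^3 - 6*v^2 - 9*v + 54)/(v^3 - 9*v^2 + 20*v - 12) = (v^2 - 9)/(v^2 - 3*v + 2)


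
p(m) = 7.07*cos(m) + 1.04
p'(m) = -7.07*sin(m)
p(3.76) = -4.72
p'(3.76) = 4.10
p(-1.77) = -0.36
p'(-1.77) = 6.93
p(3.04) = -5.99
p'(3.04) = -0.72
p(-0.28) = 7.83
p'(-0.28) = 1.95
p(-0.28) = 7.83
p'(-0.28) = 1.95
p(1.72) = -0.01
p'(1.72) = -6.99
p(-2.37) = -4.03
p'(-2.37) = 4.93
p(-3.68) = -5.03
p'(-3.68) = -3.63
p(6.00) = 7.83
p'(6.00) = 1.98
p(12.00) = 7.01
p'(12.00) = 3.79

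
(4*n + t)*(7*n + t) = 28*n^2 + 11*n*t + t^2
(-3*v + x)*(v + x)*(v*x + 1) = -3*v^3*x - 2*v^2*x^2 - 3*v^2 + v*x^3 - 2*v*x + x^2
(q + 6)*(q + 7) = q^2 + 13*q + 42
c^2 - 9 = (c - 3)*(c + 3)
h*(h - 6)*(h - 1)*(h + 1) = h^4 - 6*h^3 - h^2 + 6*h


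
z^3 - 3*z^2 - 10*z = z*(z - 5)*(z + 2)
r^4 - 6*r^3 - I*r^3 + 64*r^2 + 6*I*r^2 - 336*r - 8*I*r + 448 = (r - 4)*(r - 2)*(r - 8*I)*(r + 7*I)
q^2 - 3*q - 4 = (q - 4)*(q + 1)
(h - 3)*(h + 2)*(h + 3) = h^3 + 2*h^2 - 9*h - 18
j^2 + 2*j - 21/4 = (j - 3/2)*(j + 7/2)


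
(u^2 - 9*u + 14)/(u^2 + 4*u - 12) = (u - 7)/(u + 6)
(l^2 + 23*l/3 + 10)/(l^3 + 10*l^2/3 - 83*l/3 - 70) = (3*l + 5)/(3*l^2 - 8*l - 35)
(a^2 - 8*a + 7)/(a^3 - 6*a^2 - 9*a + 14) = 1/(a + 2)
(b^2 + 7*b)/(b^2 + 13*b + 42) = b/(b + 6)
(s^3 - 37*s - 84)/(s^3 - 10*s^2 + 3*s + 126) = (s + 4)/(s - 6)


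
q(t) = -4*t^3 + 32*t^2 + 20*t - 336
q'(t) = -12*t^2 + 64*t + 20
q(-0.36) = -338.87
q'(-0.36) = -4.60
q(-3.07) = 19.93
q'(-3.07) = -289.58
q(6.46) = 50.27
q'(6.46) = -67.34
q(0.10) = -333.68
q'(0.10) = 26.28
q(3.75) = -21.94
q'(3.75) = 91.25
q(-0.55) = -336.65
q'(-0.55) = -18.83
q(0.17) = -331.69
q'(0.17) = 30.53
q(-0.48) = -337.78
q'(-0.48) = -13.48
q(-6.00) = 1560.00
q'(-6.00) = -796.00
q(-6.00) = 1560.00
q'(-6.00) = -796.00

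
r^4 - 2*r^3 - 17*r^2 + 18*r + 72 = (r - 4)*(r - 3)*(r + 2)*(r + 3)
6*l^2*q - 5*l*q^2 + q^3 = q*(-3*l + q)*(-2*l + q)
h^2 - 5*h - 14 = (h - 7)*(h + 2)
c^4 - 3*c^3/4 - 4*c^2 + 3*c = c*(c - 2)*(c - 3/4)*(c + 2)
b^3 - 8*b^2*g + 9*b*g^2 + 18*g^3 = (b - 6*g)*(b - 3*g)*(b + g)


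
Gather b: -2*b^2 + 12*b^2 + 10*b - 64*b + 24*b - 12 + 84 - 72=10*b^2 - 30*b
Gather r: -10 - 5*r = -5*r - 10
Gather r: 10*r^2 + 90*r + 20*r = 10*r^2 + 110*r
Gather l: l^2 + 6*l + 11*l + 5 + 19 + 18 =l^2 + 17*l + 42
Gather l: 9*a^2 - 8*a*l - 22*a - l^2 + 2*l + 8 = 9*a^2 - 22*a - l^2 + l*(2 - 8*a) + 8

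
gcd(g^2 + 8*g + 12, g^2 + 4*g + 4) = g + 2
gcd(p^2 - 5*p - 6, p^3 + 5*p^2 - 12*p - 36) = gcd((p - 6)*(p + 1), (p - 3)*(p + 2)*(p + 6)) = 1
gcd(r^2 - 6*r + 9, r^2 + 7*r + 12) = 1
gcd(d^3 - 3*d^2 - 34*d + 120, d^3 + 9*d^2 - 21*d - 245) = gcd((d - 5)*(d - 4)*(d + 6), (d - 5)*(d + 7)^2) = d - 5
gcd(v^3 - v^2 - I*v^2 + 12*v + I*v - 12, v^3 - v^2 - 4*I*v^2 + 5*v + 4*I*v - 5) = v - 1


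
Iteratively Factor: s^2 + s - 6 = (s - 2)*(s + 3)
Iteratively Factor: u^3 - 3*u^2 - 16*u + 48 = (u - 4)*(u^2 + u - 12) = (u - 4)*(u - 3)*(u + 4)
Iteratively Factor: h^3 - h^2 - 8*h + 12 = (h - 2)*(h^2 + h - 6) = (h - 2)*(h + 3)*(h - 2)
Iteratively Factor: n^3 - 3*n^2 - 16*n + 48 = (n - 4)*(n^2 + n - 12) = (n - 4)*(n + 4)*(n - 3)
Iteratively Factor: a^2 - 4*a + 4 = (a - 2)*(a - 2)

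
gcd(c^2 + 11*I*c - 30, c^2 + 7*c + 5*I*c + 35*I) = c + 5*I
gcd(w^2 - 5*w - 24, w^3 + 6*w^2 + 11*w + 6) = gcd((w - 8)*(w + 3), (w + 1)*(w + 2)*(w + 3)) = w + 3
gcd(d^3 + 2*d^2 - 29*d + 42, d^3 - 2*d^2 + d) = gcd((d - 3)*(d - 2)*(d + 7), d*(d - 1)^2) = 1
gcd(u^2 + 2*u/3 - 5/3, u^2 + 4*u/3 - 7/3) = u - 1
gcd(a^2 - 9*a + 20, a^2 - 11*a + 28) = a - 4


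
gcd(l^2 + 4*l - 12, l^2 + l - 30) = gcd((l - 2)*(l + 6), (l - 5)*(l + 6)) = l + 6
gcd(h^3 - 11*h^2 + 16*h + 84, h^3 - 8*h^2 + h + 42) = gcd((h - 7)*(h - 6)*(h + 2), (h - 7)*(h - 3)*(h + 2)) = h^2 - 5*h - 14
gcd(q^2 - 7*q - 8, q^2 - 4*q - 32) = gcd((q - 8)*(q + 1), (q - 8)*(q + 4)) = q - 8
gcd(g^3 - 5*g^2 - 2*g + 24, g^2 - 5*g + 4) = g - 4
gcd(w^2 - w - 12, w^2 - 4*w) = w - 4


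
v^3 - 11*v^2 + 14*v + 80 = (v - 8)*(v - 5)*(v + 2)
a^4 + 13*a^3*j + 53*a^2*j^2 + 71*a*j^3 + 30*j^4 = (a + j)^2*(a + 5*j)*(a + 6*j)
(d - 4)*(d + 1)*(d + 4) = d^3 + d^2 - 16*d - 16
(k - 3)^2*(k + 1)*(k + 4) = k^4 - k^3 - 17*k^2 + 21*k + 36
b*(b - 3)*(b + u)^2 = b^4 + 2*b^3*u - 3*b^3 + b^2*u^2 - 6*b^2*u - 3*b*u^2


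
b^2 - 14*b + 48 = (b - 8)*(b - 6)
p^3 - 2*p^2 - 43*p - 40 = (p - 8)*(p + 1)*(p + 5)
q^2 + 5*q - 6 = (q - 1)*(q + 6)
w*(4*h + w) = 4*h*w + w^2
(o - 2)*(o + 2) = o^2 - 4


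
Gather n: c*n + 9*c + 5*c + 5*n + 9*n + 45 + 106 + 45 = 14*c + n*(c + 14) + 196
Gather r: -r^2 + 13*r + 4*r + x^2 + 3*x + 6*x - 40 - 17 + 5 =-r^2 + 17*r + x^2 + 9*x - 52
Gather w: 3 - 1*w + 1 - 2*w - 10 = -3*w - 6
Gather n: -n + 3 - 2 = 1 - n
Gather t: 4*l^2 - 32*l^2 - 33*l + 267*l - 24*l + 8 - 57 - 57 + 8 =-28*l^2 + 210*l - 98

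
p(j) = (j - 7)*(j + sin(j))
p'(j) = j + (j - 7)*(cos(j) + 1) + sin(j)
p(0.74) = -8.85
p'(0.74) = -9.47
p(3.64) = -10.62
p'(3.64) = 2.75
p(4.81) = -8.35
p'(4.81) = 1.41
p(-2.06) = 26.66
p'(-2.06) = -7.75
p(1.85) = -14.48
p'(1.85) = -0.92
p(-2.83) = 30.83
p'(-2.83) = -3.61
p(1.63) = -14.11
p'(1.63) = -2.42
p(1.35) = -13.14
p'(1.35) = -4.56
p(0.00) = 0.00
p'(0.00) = -14.00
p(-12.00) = 217.81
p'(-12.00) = -46.50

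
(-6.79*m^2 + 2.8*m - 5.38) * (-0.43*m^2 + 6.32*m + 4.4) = 2.9197*m^4 - 44.1168*m^3 - 9.8666*m^2 - 21.6816*m - 23.672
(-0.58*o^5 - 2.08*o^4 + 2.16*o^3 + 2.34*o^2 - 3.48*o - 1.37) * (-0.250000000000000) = 0.145*o^5 + 0.52*o^4 - 0.54*o^3 - 0.585*o^2 + 0.87*o + 0.3425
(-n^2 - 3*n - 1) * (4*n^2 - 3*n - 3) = -4*n^4 - 9*n^3 + 8*n^2 + 12*n + 3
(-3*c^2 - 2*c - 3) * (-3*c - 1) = 9*c^3 + 9*c^2 + 11*c + 3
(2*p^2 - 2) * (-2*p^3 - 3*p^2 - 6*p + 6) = -4*p^5 - 6*p^4 - 8*p^3 + 18*p^2 + 12*p - 12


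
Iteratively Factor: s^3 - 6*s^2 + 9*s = (s - 3)*(s^2 - 3*s) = s*(s - 3)*(s - 3)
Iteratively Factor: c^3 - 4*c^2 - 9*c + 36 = (c - 3)*(c^2 - c - 12) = (c - 3)*(c + 3)*(c - 4)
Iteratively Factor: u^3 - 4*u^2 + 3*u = (u - 3)*(u^2 - u) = (u - 3)*(u - 1)*(u)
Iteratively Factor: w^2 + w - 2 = (w - 1)*(w + 2)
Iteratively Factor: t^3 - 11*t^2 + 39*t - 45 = (t - 3)*(t^2 - 8*t + 15) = (t - 5)*(t - 3)*(t - 3)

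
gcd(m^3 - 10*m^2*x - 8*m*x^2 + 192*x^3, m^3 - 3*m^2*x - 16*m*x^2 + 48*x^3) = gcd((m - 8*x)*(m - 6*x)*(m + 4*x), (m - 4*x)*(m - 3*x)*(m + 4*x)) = m + 4*x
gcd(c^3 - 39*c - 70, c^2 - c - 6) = c + 2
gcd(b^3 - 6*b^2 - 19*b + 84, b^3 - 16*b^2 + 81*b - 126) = b^2 - 10*b + 21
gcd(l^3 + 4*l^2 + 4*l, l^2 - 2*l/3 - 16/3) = l + 2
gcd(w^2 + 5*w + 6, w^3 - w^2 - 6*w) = w + 2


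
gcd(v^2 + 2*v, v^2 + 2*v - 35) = 1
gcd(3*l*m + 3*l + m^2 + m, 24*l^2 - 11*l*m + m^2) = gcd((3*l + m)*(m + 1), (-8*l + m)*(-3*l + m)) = 1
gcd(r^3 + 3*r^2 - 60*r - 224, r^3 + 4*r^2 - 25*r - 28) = r + 7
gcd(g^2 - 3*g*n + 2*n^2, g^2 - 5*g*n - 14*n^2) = 1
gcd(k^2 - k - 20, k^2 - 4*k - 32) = k + 4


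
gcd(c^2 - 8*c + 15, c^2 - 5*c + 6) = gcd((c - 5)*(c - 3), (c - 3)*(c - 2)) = c - 3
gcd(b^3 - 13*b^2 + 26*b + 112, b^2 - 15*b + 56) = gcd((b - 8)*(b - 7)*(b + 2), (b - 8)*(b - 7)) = b^2 - 15*b + 56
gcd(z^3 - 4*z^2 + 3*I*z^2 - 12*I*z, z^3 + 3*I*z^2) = z^2 + 3*I*z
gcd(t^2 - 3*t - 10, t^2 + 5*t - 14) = 1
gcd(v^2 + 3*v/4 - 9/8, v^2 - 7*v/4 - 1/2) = 1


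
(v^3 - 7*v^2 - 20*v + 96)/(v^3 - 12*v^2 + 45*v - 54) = (v^2 - 4*v - 32)/(v^2 - 9*v + 18)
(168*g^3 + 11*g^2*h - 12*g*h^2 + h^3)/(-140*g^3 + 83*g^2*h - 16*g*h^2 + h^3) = (-24*g^2 - 5*g*h + h^2)/(20*g^2 - 9*g*h + h^2)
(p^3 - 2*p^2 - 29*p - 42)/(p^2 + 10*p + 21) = (p^2 - 5*p - 14)/(p + 7)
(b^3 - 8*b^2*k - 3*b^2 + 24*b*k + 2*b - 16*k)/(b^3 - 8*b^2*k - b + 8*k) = (b - 2)/(b + 1)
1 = 1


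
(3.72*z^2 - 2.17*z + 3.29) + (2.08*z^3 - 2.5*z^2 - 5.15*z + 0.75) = 2.08*z^3 + 1.22*z^2 - 7.32*z + 4.04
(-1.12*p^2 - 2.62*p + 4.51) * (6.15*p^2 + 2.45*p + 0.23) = -6.888*p^4 - 18.857*p^3 + 21.0599*p^2 + 10.4469*p + 1.0373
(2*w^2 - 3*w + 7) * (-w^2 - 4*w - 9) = -2*w^4 - 5*w^3 - 13*w^2 - w - 63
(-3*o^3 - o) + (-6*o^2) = -3*o^3 - 6*o^2 - o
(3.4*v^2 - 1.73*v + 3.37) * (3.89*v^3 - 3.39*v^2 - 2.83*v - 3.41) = 13.226*v^5 - 18.2557*v^4 + 9.352*v^3 - 18.1224*v^2 - 3.6378*v - 11.4917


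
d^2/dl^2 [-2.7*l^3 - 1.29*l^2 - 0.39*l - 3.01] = -16.2*l - 2.58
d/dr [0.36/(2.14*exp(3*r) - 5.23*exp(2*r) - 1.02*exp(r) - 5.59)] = (-2.3112*exp(2*r) + 3.7656*exp(r) + 0.3672)*exp(r)/(-2.14*exp(3*r) + 5.23*exp(2*r) + 1.02*exp(r) + 5.59)^2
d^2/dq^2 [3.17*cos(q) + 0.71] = -3.17*cos(q)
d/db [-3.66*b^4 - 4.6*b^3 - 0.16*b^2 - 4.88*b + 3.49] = -14.64*b^3 - 13.8*b^2 - 0.32*b - 4.88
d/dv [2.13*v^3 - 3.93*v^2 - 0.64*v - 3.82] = 6.39*v^2 - 7.86*v - 0.64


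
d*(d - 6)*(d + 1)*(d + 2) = d^4 - 3*d^3 - 16*d^2 - 12*d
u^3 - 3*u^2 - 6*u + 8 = (u - 4)*(u - 1)*(u + 2)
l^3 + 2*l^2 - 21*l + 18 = (l - 3)*(l - 1)*(l + 6)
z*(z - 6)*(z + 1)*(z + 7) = z^4 + 2*z^3 - 41*z^2 - 42*z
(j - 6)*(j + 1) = j^2 - 5*j - 6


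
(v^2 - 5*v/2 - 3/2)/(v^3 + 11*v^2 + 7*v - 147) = (v + 1/2)/(v^2 + 14*v + 49)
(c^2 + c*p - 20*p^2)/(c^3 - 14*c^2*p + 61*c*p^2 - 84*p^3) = (c + 5*p)/(c^2 - 10*c*p + 21*p^2)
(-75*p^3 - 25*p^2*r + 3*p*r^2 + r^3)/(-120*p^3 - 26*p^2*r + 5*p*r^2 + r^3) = (15*p^2 + 8*p*r + r^2)/(24*p^2 + 10*p*r + r^2)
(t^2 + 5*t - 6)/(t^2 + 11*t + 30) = (t - 1)/(t + 5)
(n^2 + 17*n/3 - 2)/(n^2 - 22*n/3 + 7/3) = (n + 6)/(n - 7)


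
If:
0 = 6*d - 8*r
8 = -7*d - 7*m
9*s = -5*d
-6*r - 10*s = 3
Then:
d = 54/19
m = -530/133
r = 81/38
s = -30/19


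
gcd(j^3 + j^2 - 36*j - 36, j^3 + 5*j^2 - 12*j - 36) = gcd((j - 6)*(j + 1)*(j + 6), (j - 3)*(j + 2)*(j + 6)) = j + 6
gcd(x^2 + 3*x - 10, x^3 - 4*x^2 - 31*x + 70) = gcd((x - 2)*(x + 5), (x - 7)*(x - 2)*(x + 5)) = x^2 + 3*x - 10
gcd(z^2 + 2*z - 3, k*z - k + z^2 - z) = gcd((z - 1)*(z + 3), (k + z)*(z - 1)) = z - 1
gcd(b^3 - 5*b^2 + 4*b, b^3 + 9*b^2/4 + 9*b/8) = b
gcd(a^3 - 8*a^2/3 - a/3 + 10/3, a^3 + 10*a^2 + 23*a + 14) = a + 1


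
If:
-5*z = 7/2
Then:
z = -7/10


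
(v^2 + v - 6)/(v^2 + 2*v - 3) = (v - 2)/(v - 1)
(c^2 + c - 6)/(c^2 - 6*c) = (c^2 + c - 6)/(c*(c - 6))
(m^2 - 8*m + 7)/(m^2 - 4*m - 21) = (m - 1)/(m + 3)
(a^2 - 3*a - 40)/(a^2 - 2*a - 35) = (a - 8)/(a - 7)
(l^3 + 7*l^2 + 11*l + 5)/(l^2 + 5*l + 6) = (l^3 + 7*l^2 + 11*l + 5)/(l^2 + 5*l + 6)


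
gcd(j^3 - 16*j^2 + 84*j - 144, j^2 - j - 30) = j - 6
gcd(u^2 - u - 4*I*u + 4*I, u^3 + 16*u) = u - 4*I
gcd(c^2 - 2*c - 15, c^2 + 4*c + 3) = c + 3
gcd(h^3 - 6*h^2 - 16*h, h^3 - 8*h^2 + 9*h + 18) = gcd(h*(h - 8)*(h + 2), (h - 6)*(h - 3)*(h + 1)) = 1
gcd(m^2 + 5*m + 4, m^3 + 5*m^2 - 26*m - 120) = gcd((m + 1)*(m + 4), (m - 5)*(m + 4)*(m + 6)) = m + 4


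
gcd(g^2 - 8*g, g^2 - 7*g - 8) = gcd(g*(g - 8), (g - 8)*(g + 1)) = g - 8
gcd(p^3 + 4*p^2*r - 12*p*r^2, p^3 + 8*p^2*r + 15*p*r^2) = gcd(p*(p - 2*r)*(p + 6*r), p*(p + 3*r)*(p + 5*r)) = p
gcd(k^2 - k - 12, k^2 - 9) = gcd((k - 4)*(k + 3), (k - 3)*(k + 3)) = k + 3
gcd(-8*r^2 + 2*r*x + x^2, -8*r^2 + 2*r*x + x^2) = -8*r^2 + 2*r*x + x^2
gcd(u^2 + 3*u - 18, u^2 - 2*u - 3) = u - 3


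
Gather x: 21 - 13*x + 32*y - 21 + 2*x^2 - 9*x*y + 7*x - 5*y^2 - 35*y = 2*x^2 + x*(-9*y - 6) - 5*y^2 - 3*y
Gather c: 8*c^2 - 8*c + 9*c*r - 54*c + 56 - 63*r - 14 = 8*c^2 + c*(9*r - 62) - 63*r + 42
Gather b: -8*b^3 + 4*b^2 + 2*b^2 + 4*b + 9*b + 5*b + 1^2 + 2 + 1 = -8*b^3 + 6*b^2 + 18*b + 4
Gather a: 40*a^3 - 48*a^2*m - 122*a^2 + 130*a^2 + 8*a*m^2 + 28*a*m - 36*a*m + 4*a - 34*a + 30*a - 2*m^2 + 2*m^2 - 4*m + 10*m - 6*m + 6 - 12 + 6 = 40*a^3 + a^2*(8 - 48*m) + a*(8*m^2 - 8*m)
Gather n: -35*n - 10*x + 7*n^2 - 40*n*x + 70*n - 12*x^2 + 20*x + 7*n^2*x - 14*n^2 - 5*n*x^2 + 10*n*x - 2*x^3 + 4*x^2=n^2*(7*x - 7) + n*(-5*x^2 - 30*x + 35) - 2*x^3 - 8*x^2 + 10*x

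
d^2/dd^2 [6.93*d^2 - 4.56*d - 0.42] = 13.8600000000000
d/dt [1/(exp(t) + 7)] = -exp(t)/(exp(t) + 7)^2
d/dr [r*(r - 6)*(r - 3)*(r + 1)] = 4*r^3 - 24*r^2 + 18*r + 18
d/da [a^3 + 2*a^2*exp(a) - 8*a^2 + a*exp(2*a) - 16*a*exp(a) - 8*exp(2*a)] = 2*a^2*exp(a) + 3*a^2 + 2*a*exp(2*a) - 12*a*exp(a) - 16*a - 15*exp(2*a) - 16*exp(a)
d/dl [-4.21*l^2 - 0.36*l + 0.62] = -8.42*l - 0.36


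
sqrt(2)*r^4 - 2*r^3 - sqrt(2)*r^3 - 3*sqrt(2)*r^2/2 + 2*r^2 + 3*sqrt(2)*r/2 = r*(r - 1)*(r - 3*sqrt(2)/2)*(sqrt(2)*r + 1)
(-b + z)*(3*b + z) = -3*b^2 + 2*b*z + z^2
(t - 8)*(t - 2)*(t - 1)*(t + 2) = t^4 - 9*t^3 + 4*t^2 + 36*t - 32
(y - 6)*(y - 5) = y^2 - 11*y + 30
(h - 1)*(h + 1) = h^2 - 1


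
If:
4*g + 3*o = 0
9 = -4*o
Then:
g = 27/16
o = -9/4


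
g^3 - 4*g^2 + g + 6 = (g - 3)*(g - 2)*(g + 1)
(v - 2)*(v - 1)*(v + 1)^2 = v^4 - v^3 - 3*v^2 + v + 2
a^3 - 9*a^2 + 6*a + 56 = (a - 7)*(a - 4)*(a + 2)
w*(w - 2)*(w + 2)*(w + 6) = w^4 + 6*w^3 - 4*w^2 - 24*w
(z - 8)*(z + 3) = z^2 - 5*z - 24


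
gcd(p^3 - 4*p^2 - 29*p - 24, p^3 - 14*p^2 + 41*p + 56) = p^2 - 7*p - 8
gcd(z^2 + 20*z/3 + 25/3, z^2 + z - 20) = z + 5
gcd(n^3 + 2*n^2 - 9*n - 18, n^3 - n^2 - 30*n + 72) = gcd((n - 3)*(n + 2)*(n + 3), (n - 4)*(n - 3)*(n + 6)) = n - 3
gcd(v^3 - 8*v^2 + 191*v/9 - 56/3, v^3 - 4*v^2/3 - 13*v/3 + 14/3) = v - 7/3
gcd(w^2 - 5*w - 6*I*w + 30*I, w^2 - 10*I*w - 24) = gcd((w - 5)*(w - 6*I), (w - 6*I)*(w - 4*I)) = w - 6*I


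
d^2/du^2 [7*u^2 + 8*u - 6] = 14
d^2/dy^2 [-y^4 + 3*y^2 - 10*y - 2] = 6 - 12*y^2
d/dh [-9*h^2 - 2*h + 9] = -18*h - 2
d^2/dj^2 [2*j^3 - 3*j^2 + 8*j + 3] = 12*j - 6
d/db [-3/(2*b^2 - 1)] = 12*b/(2*b^2 - 1)^2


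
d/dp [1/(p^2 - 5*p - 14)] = (5 - 2*p)/(-p^2 + 5*p + 14)^2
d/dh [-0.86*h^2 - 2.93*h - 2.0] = -1.72*h - 2.93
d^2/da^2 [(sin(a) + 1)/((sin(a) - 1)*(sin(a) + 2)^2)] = -(4*sin(a)^4 + 6*sin(a)^3 + 18*sin(a)^2 + 20*sin(a) + 6)/((sin(a) - 1)^2*(sin(a) + 2)^4)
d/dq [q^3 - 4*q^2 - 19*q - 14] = 3*q^2 - 8*q - 19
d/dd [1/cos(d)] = sin(d)/cos(d)^2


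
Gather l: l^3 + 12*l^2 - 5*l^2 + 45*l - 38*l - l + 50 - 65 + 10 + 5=l^3 + 7*l^2 + 6*l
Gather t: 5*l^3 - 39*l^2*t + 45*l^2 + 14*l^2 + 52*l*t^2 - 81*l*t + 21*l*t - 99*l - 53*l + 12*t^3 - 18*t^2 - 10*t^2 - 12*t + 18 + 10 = 5*l^3 + 59*l^2 - 152*l + 12*t^3 + t^2*(52*l - 28) + t*(-39*l^2 - 60*l - 12) + 28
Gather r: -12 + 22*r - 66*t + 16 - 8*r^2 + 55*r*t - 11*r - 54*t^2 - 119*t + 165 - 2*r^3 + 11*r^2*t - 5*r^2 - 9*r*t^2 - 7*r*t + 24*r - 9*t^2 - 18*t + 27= -2*r^3 + r^2*(11*t - 13) + r*(-9*t^2 + 48*t + 35) - 63*t^2 - 203*t + 196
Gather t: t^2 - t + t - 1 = t^2 - 1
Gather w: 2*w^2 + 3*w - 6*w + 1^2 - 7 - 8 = 2*w^2 - 3*w - 14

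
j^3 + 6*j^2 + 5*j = j*(j + 1)*(j + 5)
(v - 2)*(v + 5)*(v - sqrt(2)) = v^3 - sqrt(2)*v^2 + 3*v^2 - 10*v - 3*sqrt(2)*v + 10*sqrt(2)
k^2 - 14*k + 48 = (k - 8)*(k - 6)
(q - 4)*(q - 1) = q^2 - 5*q + 4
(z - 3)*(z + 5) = z^2 + 2*z - 15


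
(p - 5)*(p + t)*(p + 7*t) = p^3 + 8*p^2*t - 5*p^2 + 7*p*t^2 - 40*p*t - 35*t^2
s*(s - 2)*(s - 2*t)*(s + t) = s^4 - s^3*t - 2*s^3 - 2*s^2*t^2 + 2*s^2*t + 4*s*t^2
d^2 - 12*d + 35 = (d - 7)*(d - 5)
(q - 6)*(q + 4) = q^2 - 2*q - 24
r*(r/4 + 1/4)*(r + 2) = r^3/4 + 3*r^2/4 + r/2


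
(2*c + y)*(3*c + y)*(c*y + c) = 6*c^3*y + 6*c^3 + 5*c^2*y^2 + 5*c^2*y + c*y^3 + c*y^2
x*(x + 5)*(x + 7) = x^3 + 12*x^2 + 35*x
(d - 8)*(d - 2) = d^2 - 10*d + 16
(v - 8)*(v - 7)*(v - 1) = v^3 - 16*v^2 + 71*v - 56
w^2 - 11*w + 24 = (w - 8)*(w - 3)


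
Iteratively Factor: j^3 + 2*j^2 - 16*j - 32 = (j + 2)*(j^2 - 16) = (j + 2)*(j + 4)*(j - 4)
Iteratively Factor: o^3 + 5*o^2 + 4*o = (o + 4)*(o^2 + o) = o*(o + 4)*(o + 1)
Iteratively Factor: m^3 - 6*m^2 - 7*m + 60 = (m + 3)*(m^2 - 9*m + 20) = (m - 5)*(m + 3)*(m - 4)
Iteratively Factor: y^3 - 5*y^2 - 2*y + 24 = (y - 4)*(y^2 - y - 6) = (y - 4)*(y + 2)*(y - 3)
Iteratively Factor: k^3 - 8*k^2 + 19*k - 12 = (k - 4)*(k^2 - 4*k + 3) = (k - 4)*(k - 1)*(k - 3)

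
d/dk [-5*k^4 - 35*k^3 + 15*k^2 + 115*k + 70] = -20*k^3 - 105*k^2 + 30*k + 115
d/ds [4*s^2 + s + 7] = 8*s + 1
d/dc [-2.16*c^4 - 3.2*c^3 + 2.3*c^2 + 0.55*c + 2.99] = -8.64*c^3 - 9.6*c^2 + 4.6*c + 0.55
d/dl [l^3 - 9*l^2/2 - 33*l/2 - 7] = 3*l^2 - 9*l - 33/2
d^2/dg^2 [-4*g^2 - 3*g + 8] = -8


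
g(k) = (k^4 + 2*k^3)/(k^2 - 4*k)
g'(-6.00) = -6.96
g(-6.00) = 14.40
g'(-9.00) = -12.57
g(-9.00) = 43.62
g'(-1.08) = 0.12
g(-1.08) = -0.21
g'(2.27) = -21.54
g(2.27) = -12.72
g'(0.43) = -0.67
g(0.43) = -0.13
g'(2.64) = -40.62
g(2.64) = -23.78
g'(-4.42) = -4.19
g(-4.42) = 5.61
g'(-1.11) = 0.10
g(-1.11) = -0.21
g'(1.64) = -7.96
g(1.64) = -4.15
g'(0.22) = -0.28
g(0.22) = -0.03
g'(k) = (4 - 2*k)*(k^4 + 2*k^3)/(k^2 - 4*k)^2 + (4*k^3 + 6*k^2)/(k^2 - 4*k) = 2*k*(k^2 - 5*k - 8)/(k^2 - 8*k + 16)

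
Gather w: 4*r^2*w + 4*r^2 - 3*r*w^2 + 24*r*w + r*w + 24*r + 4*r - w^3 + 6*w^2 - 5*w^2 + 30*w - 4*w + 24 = 4*r^2 + 28*r - w^3 + w^2*(1 - 3*r) + w*(4*r^2 + 25*r + 26) + 24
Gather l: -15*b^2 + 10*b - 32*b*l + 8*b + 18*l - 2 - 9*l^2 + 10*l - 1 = -15*b^2 + 18*b - 9*l^2 + l*(28 - 32*b) - 3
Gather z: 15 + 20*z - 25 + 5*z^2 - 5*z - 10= 5*z^2 + 15*z - 20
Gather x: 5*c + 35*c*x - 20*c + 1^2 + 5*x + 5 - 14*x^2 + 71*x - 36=-15*c - 14*x^2 + x*(35*c + 76) - 30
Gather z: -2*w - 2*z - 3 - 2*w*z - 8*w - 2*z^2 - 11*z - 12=-10*w - 2*z^2 + z*(-2*w - 13) - 15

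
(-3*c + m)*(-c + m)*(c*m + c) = 3*c^3*m + 3*c^3 - 4*c^2*m^2 - 4*c^2*m + c*m^3 + c*m^2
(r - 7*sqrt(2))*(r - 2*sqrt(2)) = r^2 - 9*sqrt(2)*r + 28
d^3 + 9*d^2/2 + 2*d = d*(d + 1/2)*(d + 4)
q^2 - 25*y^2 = (q - 5*y)*(q + 5*y)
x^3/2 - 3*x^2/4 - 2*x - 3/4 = (x/2 + 1/2)*(x - 3)*(x + 1/2)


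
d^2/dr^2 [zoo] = 0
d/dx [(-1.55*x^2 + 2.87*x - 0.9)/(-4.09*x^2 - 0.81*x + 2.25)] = (12.9938*x^2 - 14.337*x + 5.7285)/(16.7281*x^4 + 6.6258*x^3 - 17.7489*x^2 - 3.645*x + 5.0625)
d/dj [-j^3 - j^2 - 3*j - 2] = -3*j^2 - 2*j - 3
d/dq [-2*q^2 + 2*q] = 2 - 4*q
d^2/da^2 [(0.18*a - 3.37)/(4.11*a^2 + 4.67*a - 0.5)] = ((26.0202 - 4.4388*a)*(4.11*a^2 + 4.67*a - 0.5) + (0.18*a - 3.37)*(8.22*a + 4.67)*(16.44*a + 9.34))/(4.11*a^2 + 4.67*a - 0.5)^3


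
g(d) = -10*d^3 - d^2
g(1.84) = -65.68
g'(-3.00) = -264.00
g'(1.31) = -54.10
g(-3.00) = 261.00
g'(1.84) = -105.25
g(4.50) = -931.50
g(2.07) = -92.98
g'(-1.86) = -100.07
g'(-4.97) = -731.09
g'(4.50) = -616.50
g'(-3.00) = -264.00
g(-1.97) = 72.57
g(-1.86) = 60.89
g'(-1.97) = -112.49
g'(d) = -30*d^2 - 2*d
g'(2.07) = -132.69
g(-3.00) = 261.00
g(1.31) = -24.20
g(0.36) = -0.60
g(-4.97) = 1202.93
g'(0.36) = -4.61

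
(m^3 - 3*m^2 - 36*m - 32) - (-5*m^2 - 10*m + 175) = m^3 + 2*m^2 - 26*m - 207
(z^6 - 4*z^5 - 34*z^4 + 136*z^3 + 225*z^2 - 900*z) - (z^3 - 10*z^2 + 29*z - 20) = z^6 - 4*z^5 - 34*z^4 + 135*z^3 + 235*z^2 - 929*z + 20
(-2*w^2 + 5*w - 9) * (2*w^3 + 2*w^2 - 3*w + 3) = -4*w^5 + 6*w^4 - 2*w^3 - 39*w^2 + 42*w - 27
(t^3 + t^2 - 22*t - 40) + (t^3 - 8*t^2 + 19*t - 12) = 2*t^3 - 7*t^2 - 3*t - 52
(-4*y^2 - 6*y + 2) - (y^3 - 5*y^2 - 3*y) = -y^3 + y^2 - 3*y + 2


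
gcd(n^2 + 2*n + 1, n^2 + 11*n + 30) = 1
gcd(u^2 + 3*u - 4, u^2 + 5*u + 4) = u + 4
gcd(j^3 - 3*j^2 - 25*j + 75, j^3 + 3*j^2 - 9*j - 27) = j - 3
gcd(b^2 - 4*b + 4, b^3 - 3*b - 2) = b - 2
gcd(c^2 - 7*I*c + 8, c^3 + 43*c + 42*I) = c + I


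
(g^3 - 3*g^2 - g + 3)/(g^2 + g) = g - 4 + 3/g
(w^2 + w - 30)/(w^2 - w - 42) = (w - 5)/(w - 7)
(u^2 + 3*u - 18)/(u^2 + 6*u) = (u - 3)/u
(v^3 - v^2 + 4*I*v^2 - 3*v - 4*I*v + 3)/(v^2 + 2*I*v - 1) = (v^2 + v*(-1 + 3*I) - 3*I)/(v + I)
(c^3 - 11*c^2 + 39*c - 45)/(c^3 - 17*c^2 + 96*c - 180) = (c^2 - 6*c + 9)/(c^2 - 12*c + 36)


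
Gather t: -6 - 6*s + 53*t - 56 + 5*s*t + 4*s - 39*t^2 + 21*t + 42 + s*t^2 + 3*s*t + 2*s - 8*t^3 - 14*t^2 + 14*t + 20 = -8*t^3 + t^2*(s - 53) + t*(8*s + 88)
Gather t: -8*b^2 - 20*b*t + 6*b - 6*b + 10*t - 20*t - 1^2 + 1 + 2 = -8*b^2 + t*(-20*b - 10) + 2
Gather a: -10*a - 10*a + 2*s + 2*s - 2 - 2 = -20*a + 4*s - 4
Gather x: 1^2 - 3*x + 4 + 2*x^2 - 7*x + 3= 2*x^2 - 10*x + 8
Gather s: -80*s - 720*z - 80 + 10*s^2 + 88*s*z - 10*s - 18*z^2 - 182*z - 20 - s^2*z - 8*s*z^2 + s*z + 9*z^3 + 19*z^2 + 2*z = s^2*(10 - z) + s*(-8*z^2 + 89*z - 90) + 9*z^3 + z^2 - 900*z - 100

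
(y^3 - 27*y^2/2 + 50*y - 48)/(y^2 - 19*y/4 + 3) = 2*(2*y^2 - 19*y + 24)/(4*y - 3)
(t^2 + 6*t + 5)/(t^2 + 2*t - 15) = (t + 1)/(t - 3)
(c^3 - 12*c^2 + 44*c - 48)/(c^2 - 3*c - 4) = (c^2 - 8*c + 12)/(c + 1)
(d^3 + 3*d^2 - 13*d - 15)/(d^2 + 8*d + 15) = (d^2 - 2*d - 3)/(d + 3)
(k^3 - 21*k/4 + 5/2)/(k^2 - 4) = (k^2 + 2*k - 5/4)/(k + 2)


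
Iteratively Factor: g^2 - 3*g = (g)*(g - 3)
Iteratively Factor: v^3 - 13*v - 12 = (v + 3)*(v^2 - 3*v - 4) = (v + 1)*(v + 3)*(v - 4)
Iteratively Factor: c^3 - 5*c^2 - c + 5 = (c - 5)*(c^2 - 1) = (c - 5)*(c - 1)*(c + 1)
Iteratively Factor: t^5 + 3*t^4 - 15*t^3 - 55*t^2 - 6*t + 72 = (t + 3)*(t^4 - 15*t^2 - 10*t + 24) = (t + 3)^2*(t^3 - 3*t^2 - 6*t + 8) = (t - 4)*(t + 3)^2*(t^2 + t - 2) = (t - 4)*(t - 1)*(t + 3)^2*(t + 2)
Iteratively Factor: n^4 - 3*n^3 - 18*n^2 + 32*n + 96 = (n - 4)*(n^3 + n^2 - 14*n - 24) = (n - 4)^2*(n^2 + 5*n + 6) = (n - 4)^2*(n + 3)*(n + 2)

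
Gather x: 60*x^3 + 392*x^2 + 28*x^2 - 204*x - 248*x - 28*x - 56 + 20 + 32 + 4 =60*x^3 + 420*x^2 - 480*x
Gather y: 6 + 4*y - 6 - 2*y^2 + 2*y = -2*y^2 + 6*y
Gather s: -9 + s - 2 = s - 11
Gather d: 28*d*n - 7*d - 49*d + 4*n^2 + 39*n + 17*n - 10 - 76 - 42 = d*(28*n - 56) + 4*n^2 + 56*n - 128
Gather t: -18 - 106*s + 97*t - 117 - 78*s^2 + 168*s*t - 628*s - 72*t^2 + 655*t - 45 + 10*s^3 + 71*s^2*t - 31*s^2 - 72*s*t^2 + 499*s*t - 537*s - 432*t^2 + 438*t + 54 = 10*s^3 - 109*s^2 - 1271*s + t^2*(-72*s - 504) + t*(71*s^2 + 667*s + 1190) - 126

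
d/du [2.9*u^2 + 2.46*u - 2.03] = 5.8*u + 2.46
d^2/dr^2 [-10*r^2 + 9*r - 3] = -20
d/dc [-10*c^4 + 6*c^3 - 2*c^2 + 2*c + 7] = -40*c^3 + 18*c^2 - 4*c + 2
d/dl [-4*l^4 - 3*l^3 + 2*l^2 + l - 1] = -16*l^3 - 9*l^2 + 4*l + 1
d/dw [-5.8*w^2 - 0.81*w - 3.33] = -11.6*w - 0.81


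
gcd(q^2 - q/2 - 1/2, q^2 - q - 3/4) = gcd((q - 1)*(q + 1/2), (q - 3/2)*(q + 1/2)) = q + 1/2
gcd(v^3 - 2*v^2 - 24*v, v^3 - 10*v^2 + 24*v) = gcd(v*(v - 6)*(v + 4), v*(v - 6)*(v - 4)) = v^2 - 6*v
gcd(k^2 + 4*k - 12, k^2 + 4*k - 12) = k^2 + 4*k - 12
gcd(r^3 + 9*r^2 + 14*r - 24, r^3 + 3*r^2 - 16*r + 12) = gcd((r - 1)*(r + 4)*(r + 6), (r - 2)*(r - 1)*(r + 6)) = r^2 + 5*r - 6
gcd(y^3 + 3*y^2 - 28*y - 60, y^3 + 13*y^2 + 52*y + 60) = y^2 + 8*y + 12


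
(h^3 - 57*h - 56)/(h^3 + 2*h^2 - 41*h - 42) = (h - 8)/(h - 6)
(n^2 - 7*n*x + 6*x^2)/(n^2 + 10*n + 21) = (n^2 - 7*n*x + 6*x^2)/(n^2 + 10*n + 21)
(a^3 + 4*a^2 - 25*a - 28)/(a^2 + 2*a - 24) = (a^2 + 8*a + 7)/(a + 6)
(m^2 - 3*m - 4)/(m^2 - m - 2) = (m - 4)/(m - 2)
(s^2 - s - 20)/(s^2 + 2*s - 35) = (s + 4)/(s + 7)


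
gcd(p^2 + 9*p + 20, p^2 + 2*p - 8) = p + 4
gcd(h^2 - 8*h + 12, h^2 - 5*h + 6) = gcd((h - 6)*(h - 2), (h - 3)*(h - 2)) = h - 2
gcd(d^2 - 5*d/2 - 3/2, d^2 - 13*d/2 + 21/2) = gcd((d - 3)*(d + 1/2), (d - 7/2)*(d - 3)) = d - 3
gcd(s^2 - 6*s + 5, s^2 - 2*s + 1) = s - 1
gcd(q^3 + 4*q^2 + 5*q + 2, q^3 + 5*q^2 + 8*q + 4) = q^2 + 3*q + 2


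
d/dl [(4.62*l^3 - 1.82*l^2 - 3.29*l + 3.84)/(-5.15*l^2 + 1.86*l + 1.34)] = (-23.793*l^4 + 17.1864*l^3 - 1.7563*l^2 + 34.6744*l - 11.551)/(26.5225*l^4 - 19.158*l^3 - 10.3424*l^2 + 4.9848*l + 1.7956)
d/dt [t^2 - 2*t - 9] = 2*t - 2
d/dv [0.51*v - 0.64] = 0.510000000000000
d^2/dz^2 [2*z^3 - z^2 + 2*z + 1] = 12*z - 2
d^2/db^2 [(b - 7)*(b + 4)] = 2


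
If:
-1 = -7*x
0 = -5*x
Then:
No Solution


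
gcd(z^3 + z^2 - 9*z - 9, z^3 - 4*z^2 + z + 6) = z^2 - 2*z - 3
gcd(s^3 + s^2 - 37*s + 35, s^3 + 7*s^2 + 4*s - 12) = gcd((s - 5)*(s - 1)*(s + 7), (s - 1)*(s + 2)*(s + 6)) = s - 1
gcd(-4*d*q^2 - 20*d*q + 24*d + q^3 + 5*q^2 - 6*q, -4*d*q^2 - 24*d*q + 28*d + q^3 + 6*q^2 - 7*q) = -4*d*q + 4*d + q^2 - q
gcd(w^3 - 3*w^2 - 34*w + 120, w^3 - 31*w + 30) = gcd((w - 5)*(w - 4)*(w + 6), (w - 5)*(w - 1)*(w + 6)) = w^2 + w - 30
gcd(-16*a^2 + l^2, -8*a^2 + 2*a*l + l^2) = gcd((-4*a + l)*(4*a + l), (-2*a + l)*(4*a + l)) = 4*a + l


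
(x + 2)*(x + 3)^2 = x^3 + 8*x^2 + 21*x + 18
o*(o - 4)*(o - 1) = o^3 - 5*o^2 + 4*o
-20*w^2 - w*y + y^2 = (-5*w + y)*(4*w + y)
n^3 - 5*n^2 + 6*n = n*(n - 3)*(n - 2)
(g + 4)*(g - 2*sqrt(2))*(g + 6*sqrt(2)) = g^3 + 4*g^2 + 4*sqrt(2)*g^2 - 24*g + 16*sqrt(2)*g - 96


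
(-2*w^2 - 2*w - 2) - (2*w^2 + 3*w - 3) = -4*w^2 - 5*w + 1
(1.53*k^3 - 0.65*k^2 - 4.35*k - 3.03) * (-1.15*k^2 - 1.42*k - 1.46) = -1.7595*k^5 - 1.4251*k^4 + 3.6917*k^3 + 10.6105*k^2 + 10.6536*k + 4.4238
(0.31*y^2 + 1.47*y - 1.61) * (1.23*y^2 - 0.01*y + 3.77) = 0.3813*y^4 + 1.805*y^3 - 0.8263*y^2 + 5.558*y - 6.0697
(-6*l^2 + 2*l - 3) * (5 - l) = 6*l^3 - 32*l^2 + 13*l - 15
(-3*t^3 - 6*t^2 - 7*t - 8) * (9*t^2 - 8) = -27*t^5 - 54*t^4 - 39*t^3 - 24*t^2 + 56*t + 64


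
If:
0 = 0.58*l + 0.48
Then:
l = -0.83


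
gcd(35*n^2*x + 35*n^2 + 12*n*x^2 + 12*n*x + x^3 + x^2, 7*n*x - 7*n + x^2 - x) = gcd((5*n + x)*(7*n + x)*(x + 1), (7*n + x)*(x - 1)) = 7*n + x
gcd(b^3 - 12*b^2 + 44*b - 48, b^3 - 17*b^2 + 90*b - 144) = b - 6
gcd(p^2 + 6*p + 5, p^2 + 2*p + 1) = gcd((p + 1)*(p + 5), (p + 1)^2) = p + 1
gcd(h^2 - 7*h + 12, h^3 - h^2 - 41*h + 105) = h - 3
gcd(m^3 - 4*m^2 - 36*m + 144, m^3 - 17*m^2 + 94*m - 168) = m^2 - 10*m + 24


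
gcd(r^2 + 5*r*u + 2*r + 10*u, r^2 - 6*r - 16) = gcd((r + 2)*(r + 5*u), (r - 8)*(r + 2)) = r + 2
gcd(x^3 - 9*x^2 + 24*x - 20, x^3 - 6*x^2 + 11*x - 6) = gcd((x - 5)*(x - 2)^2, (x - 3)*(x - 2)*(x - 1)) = x - 2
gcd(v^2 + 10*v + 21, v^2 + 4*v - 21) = v + 7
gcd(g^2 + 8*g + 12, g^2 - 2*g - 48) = g + 6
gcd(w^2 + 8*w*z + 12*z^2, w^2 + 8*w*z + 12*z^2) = w^2 + 8*w*z + 12*z^2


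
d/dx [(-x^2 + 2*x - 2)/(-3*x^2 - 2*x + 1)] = 2*(4*x^2 - 7*x - 1)/(9*x^4 + 12*x^3 - 2*x^2 - 4*x + 1)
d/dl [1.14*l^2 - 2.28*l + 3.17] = 2.28*l - 2.28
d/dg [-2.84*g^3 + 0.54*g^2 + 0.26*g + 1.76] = -8.52*g^2 + 1.08*g + 0.26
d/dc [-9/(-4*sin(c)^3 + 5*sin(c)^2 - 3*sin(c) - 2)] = 9*(-12*sin(c)^2 + 10*sin(c) - 3)*cos(c)/(4*sin(c)^3 - 5*sin(c)^2 + 3*sin(c) + 2)^2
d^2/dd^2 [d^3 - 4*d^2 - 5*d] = 6*d - 8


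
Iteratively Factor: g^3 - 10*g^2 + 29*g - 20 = (g - 1)*(g^2 - 9*g + 20) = (g - 4)*(g - 1)*(g - 5)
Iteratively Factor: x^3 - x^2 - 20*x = (x + 4)*(x^2 - 5*x) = (x - 5)*(x + 4)*(x)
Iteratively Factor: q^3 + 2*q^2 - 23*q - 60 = (q - 5)*(q^2 + 7*q + 12) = (q - 5)*(q + 4)*(q + 3)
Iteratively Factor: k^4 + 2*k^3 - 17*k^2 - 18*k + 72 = (k - 2)*(k^3 + 4*k^2 - 9*k - 36) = (k - 2)*(k + 4)*(k^2 - 9) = (k - 3)*(k - 2)*(k + 4)*(k + 3)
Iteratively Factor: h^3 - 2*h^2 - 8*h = (h + 2)*(h^2 - 4*h) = (h - 4)*(h + 2)*(h)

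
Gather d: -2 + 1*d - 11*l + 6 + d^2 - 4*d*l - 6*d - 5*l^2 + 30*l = d^2 + d*(-4*l - 5) - 5*l^2 + 19*l + 4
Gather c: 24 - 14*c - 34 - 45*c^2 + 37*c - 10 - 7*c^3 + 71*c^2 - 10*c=-7*c^3 + 26*c^2 + 13*c - 20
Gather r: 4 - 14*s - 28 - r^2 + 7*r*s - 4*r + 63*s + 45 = -r^2 + r*(7*s - 4) + 49*s + 21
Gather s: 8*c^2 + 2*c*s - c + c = 8*c^2 + 2*c*s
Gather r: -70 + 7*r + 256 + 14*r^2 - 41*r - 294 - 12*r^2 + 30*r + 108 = 2*r^2 - 4*r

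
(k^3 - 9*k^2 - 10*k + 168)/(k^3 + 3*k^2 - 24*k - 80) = (k^2 - 13*k + 42)/(k^2 - k - 20)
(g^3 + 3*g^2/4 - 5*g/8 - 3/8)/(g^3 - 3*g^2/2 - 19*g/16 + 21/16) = 2*(2*g + 1)/(4*g - 7)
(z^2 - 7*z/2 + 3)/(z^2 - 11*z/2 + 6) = (z - 2)/(z - 4)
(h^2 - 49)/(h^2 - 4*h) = (h^2 - 49)/(h*(h - 4))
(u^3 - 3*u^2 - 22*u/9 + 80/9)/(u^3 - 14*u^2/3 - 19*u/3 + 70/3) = (9*u^2 - 9*u - 40)/(3*(3*u^2 - 8*u - 35))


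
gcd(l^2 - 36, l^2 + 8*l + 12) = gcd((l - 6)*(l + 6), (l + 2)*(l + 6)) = l + 6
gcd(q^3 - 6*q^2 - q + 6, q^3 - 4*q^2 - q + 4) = q^2 - 1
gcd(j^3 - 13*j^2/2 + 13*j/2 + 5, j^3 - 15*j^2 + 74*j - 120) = j - 5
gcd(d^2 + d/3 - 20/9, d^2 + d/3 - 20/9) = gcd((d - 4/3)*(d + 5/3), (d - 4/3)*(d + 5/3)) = d^2 + d/3 - 20/9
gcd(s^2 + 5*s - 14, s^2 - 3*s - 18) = 1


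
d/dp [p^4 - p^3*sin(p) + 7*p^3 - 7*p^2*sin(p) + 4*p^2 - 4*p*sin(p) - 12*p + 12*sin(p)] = -p^3*cos(p) + 4*p^3 - 3*p^2*sin(p) - 7*p^2*cos(p) + 21*p^2 - 14*p*sin(p) - 4*p*cos(p) + 8*p - 4*sin(p) + 12*cos(p) - 12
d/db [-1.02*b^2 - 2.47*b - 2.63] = -2.04*b - 2.47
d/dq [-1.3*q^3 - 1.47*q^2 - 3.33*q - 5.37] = -3.9*q^2 - 2.94*q - 3.33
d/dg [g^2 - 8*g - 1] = 2*g - 8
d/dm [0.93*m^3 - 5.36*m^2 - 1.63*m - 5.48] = 2.79*m^2 - 10.72*m - 1.63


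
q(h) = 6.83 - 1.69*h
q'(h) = -1.69000000000000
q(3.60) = 0.75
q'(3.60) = -1.69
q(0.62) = 5.78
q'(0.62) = -1.69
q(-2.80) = 11.56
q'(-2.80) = -1.69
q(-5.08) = 15.42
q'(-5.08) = -1.69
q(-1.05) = 8.60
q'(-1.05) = -1.69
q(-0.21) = 7.18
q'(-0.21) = -1.69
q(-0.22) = 7.20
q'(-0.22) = -1.69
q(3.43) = 1.03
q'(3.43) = -1.69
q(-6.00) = 16.97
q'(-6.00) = -1.69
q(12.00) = -13.45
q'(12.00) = -1.69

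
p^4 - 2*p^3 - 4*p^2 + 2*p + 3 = (p - 3)*(p - 1)*(p + 1)^2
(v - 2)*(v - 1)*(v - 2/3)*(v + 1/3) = v^4 - 10*v^3/3 + 25*v^2/9 - 4/9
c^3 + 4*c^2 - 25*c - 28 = (c - 4)*(c + 1)*(c + 7)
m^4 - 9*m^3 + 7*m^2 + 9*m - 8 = (m - 8)*(m - 1)^2*(m + 1)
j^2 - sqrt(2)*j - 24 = (j - 4*sqrt(2))*(j + 3*sqrt(2))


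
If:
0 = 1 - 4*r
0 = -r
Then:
No Solution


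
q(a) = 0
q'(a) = 0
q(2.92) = 0.00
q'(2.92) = 0.00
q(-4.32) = 0.00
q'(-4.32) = 0.00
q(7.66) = 0.00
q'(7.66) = 0.00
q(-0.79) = 0.00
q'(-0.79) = 0.00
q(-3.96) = 0.00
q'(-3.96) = 0.00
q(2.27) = 0.00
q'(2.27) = 0.00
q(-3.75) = 0.00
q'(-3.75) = 0.00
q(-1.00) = 0.00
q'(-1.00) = 0.00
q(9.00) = 0.00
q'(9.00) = 0.00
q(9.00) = 0.00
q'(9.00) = 0.00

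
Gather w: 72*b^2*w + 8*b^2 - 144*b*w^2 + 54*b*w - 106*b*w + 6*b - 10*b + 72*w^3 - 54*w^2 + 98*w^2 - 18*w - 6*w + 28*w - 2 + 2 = 8*b^2 - 4*b + 72*w^3 + w^2*(44 - 144*b) + w*(72*b^2 - 52*b + 4)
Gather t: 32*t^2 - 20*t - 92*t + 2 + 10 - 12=32*t^2 - 112*t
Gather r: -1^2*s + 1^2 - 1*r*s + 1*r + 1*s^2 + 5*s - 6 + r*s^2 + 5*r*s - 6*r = r*(s^2 + 4*s - 5) + s^2 + 4*s - 5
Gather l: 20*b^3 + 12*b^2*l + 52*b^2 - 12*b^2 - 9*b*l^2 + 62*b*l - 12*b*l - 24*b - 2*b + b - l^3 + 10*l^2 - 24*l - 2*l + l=20*b^3 + 40*b^2 - 25*b - l^3 + l^2*(10 - 9*b) + l*(12*b^2 + 50*b - 25)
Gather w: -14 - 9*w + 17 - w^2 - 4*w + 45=-w^2 - 13*w + 48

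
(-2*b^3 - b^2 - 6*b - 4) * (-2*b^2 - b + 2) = 4*b^5 + 4*b^4 + 9*b^3 + 12*b^2 - 8*b - 8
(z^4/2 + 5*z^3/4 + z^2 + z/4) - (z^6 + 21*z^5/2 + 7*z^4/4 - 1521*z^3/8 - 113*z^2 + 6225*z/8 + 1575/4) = -z^6 - 21*z^5/2 - 5*z^4/4 + 1531*z^3/8 + 114*z^2 - 6223*z/8 - 1575/4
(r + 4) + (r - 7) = 2*r - 3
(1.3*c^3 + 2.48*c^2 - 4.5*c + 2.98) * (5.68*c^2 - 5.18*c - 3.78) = 7.384*c^5 + 7.3524*c^4 - 43.3204*c^3 + 30.862*c^2 + 1.5736*c - 11.2644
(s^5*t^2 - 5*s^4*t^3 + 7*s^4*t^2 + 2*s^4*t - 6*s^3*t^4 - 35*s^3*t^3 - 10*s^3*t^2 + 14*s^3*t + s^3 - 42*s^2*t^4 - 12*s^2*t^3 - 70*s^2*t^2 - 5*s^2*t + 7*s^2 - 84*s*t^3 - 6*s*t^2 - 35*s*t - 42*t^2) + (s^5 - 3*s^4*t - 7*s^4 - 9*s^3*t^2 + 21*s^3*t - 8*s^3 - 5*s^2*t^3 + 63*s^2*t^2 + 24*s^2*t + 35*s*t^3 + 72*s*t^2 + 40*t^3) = s^5*t^2 + s^5 - 5*s^4*t^3 + 7*s^4*t^2 - s^4*t - 7*s^4 - 6*s^3*t^4 - 35*s^3*t^3 - 19*s^3*t^2 + 35*s^3*t - 7*s^3 - 42*s^2*t^4 - 17*s^2*t^3 - 7*s^2*t^2 + 19*s^2*t + 7*s^2 - 49*s*t^3 + 66*s*t^2 - 35*s*t + 40*t^3 - 42*t^2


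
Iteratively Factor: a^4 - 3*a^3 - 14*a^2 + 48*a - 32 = (a - 2)*(a^3 - a^2 - 16*a + 16) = (a - 4)*(a - 2)*(a^2 + 3*a - 4) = (a - 4)*(a - 2)*(a - 1)*(a + 4)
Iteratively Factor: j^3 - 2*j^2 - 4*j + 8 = (j - 2)*(j^2 - 4) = (j - 2)^2*(j + 2)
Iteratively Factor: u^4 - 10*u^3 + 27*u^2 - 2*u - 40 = (u - 5)*(u^3 - 5*u^2 + 2*u + 8) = (u - 5)*(u - 4)*(u^2 - u - 2) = (u - 5)*(u - 4)*(u + 1)*(u - 2)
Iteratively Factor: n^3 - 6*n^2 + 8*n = (n)*(n^2 - 6*n + 8) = n*(n - 2)*(n - 4)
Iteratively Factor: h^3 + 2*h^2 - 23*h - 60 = (h + 3)*(h^2 - h - 20) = (h + 3)*(h + 4)*(h - 5)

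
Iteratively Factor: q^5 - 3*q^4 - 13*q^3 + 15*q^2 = (q)*(q^4 - 3*q^3 - 13*q^2 + 15*q) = q*(q - 5)*(q^3 + 2*q^2 - 3*q) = q^2*(q - 5)*(q^2 + 2*q - 3) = q^2*(q - 5)*(q + 3)*(q - 1)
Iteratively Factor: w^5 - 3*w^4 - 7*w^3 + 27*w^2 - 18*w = (w + 3)*(w^4 - 6*w^3 + 11*w^2 - 6*w) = (w - 1)*(w + 3)*(w^3 - 5*w^2 + 6*w) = w*(w - 1)*(w + 3)*(w^2 - 5*w + 6) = w*(w - 2)*(w - 1)*(w + 3)*(w - 3)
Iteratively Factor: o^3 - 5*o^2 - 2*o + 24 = (o + 2)*(o^2 - 7*o + 12) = (o - 3)*(o + 2)*(o - 4)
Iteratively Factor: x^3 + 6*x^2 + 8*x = (x + 2)*(x^2 + 4*x) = x*(x + 2)*(x + 4)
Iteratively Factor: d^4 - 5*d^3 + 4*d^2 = (d - 4)*(d^3 - d^2) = d*(d - 4)*(d^2 - d) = d*(d - 4)*(d - 1)*(d)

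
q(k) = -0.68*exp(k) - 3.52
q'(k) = -0.68*exp(k)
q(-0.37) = -3.99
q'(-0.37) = -0.47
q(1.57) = -6.79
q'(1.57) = -3.27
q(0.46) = -4.60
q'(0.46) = -1.08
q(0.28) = -4.42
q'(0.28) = -0.90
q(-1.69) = -3.65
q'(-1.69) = -0.13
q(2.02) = -8.65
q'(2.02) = -5.13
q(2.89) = -15.76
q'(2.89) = -12.24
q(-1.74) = -3.64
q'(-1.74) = -0.12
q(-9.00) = -3.52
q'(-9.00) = 0.00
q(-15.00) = -3.52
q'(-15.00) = 0.00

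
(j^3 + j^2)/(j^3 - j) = j/(j - 1)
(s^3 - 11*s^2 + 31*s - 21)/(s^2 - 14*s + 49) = (s^2 - 4*s + 3)/(s - 7)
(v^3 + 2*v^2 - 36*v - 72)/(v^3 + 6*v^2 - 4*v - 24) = (v - 6)/(v - 2)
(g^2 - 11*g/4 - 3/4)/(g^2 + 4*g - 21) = (g + 1/4)/(g + 7)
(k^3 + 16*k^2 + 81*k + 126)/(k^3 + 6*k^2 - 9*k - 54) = (k + 7)/(k - 3)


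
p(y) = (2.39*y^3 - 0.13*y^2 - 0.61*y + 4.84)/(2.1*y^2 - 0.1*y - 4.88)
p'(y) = (0.1 - 4.2*y)*(2.39*y^3 - 0.13*y^2 - 0.61*y + 4.84)/(2.1*y^2 - 0.1*y - 4.88)^2 + (7.17*y^2 - 0.26*y - 0.61)/(2.1*y^2 - 0.1*y - 4.88) = (5.019*y^4 - 0.478*y^3 - 33.6956*y^2 - 19.0592*y + 3.4608)/(4.41*y^4 - 0.42*y^3 - 20.486*y^2 + 0.976*y + 23.8144)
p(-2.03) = -3.63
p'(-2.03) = -0.47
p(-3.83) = -4.90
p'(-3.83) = 1.00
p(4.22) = 5.59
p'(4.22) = 0.85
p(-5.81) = -6.98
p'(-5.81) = 1.08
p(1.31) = -6.53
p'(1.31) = -33.14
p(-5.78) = -6.95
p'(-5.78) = 1.08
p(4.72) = 6.04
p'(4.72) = 0.93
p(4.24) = 5.61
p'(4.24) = 0.86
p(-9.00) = -10.49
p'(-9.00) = 1.11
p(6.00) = 7.31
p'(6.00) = 1.03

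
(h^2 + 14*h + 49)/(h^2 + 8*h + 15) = (h^2 + 14*h + 49)/(h^2 + 8*h + 15)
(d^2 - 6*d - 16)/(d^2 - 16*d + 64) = (d + 2)/(d - 8)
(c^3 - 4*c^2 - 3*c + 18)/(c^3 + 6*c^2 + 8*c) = (c^2 - 6*c + 9)/(c*(c + 4))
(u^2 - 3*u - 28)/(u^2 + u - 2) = (u^2 - 3*u - 28)/(u^2 + u - 2)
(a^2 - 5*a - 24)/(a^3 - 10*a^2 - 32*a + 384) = (a + 3)/(a^2 - 2*a - 48)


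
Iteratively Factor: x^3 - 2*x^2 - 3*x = (x - 3)*(x^2 + x) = (x - 3)*(x + 1)*(x)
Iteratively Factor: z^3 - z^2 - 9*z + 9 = (z - 1)*(z^2 - 9) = (z - 3)*(z - 1)*(z + 3)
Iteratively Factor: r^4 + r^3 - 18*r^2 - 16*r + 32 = (r + 4)*(r^3 - 3*r^2 - 6*r + 8) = (r + 2)*(r + 4)*(r^2 - 5*r + 4) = (r - 4)*(r + 2)*(r + 4)*(r - 1)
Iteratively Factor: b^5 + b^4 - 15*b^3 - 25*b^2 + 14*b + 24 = (b + 3)*(b^4 - 2*b^3 - 9*b^2 + 2*b + 8) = (b - 1)*(b + 3)*(b^3 - b^2 - 10*b - 8) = (b - 4)*(b - 1)*(b + 3)*(b^2 + 3*b + 2) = (b - 4)*(b - 1)*(b + 2)*(b + 3)*(b + 1)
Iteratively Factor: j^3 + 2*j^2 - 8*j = (j)*(j^2 + 2*j - 8) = j*(j + 4)*(j - 2)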